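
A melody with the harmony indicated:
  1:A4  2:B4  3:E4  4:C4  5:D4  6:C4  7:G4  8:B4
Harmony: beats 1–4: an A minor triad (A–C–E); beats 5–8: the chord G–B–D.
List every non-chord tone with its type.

The harmony at that moment is A minor triad (A, C, E); B4 is not a chord tone.
It is approached by step up from A4 and left by leap down to E4.
Step in, leap out — an escape tone.
The harmony at that moment is G major triad (G, B, D); C4 is not a chord tone.
It is approached by step down from D4 and left by leap up to G4.
Step in, leap out — an escape tone.

B4 (beat 2) — escape tone; C4 (beat 6) — escape tone.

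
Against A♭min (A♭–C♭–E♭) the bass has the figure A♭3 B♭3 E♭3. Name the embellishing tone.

The harmony at that moment is A♭ minor triad (A♭, C♭, E♭); B♭3 is not a chord tone.
It is approached by step up from A♭3 and left by leap down to E♭3.
Step in, leap out — an escape tone.

B♭3 is an escape tone.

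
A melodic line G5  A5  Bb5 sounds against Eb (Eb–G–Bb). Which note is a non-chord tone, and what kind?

A5 is a passing tone.

The harmony at that moment is Eb major triad (Eb, G, Bb); A5 is not a chord tone.
It is approached by step up from G5 and left by step up to Bb5.
Step in, step out in the same direction — a passing tone.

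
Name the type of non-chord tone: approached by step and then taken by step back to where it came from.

Approach: by step. Departure: by step in the opposite direction, back to the starting pitch.
Stepwise on both sides but reversing to return to the same chord tone — a neighbor tone. (Had it continued onward in the same direction it would be a passing tone instead.)

Neighbor tone.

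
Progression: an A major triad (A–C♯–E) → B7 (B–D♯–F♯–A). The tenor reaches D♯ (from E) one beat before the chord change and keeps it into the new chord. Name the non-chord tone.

D♯ is an anticipation.

The harmony at that moment is A major triad (A, C♯, E); D♯ is not a chord tone.
It is approached by step down from E and then sustained as the same pitch into the next harmony.
Arriving early and becoming a chord tone when the harmony changes — an anticipation.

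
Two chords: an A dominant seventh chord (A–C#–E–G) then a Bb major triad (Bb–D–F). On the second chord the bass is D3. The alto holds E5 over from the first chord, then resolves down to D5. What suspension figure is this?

9–8 suspension.

At the second chord the bass is D3. The suspended E5 lies a ninth above the bass; after resolving down by step to D5, the interval above the bass becomes an octave.
Suspension figures are named by those two intervals: 9–8.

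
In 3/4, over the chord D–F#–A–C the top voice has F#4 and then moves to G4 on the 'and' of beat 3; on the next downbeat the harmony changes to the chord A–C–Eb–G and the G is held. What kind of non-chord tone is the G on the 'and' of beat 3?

The harmony at that moment is D dominant seventh chord (D, F#, A, C); G4 is not a chord tone.
It is approached by step up from F#4 and then sustained as the same pitch into the next harmony.
Arriving early and becoming a chord tone when the harmony changes — an anticipation.

Anticipation.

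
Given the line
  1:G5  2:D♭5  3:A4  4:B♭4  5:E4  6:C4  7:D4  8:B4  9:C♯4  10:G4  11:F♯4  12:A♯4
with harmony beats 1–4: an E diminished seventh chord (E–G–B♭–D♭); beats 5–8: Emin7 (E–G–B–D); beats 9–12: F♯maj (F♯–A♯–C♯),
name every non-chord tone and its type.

The harmony at that moment is E diminished seventh chord (E, G, B♭, D♭); A4 is not a chord tone.
It is approached by leap down from D♭5 and left by step up to B♭4.
Leap in, step out — an appoggiatura.
The harmony at that moment is E minor seventh chord (E, G, B, D); C4 is not a chord tone.
It is approached by leap down from E4 and left by step up to D4.
Leap in, step out — an appoggiatura.
The harmony at that moment is F♯ major triad (F♯, A♯, C♯); G4 is not a chord tone.
It is approached by leap up from C♯4 and left by step down to F♯4.
Leap in, step out — an appoggiatura.

A4 (beat 3) — appoggiatura; C4 (beat 6) — appoggiatura; G4 (beat 10) — appoggiatura.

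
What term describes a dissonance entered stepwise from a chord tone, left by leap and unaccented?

Approach: by step. Departure: by leap. Metric position: weak.
Step in, leap out, from a weak position — an escape tone (échappée). (It is the mirror image of the appoggiatura, which leaps in and steps out on a strong beat.)

Escape tone.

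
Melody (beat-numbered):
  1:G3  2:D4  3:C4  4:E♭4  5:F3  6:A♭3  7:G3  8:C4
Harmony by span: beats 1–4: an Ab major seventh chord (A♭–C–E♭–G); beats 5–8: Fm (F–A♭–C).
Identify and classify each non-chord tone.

The harmony at that moment is A♭ major seventh chord (A♭, C, E♭, G); D4 is not a chord tone.
It is approached by leap up from G3 and left by step down to C4.
Leap in, step out — an appoggiatura.
The harmony at that moment is F minor triad (F, A♭, C); G3 is not a chord tone.
It is approached by step down from A♭3 and left by leap up to C4.
Step in, leap out — an escape tone.

D4 (beat 2) — appoggiatura; G3 (beat 7) — escape tone.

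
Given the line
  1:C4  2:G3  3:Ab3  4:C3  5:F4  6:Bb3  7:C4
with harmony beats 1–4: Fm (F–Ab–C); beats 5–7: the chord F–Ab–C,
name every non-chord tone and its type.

G3 (beat 2) — appoggiatura; Bb3 (beat 6) — appoggiatura.

The harmony at that moment is F minor triad (F, Ab, C); G3 is not a chord tone.
It is approached by leap down from C4 and left by step up to Ab3.
Leap in, step out — an appoggiatura.
The harmony at that moment is F minor triad (F, Ab, C); Bb3 is not a chord tone.
It is approached by leap down from F4 and left by step up to C4.
Leap in, step out — an appoggiatura.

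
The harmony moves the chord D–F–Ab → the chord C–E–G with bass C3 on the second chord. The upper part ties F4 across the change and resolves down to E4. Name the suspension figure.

At the second chord the bass is C3. The suspended F4 lies a fourth above the bass; after resolving down by step to E4, the interval above the bass becomes a third.
Suspension figures are named by those two intervals: 4–3.

4–3 suspension.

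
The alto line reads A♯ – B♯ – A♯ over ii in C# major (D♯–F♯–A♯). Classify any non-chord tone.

The harmony at that moment is D♯ minor triad (D♯, F♯, A♯); B♯ is not a chord tone.
It is approached by step up from A♯ and left by step down to A♯.
Step away and step back to the same note — a neighbor tone (upper neighbor).

B♯ is a neighbor tone.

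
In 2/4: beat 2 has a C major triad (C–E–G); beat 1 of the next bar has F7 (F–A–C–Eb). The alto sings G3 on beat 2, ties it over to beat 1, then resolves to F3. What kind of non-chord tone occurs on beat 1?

The harmony at that moment is F dominant seventh chord (F, A, C, Eb); G3 is not a chord tone.
It is held over (the same pitch as the preceding G3) and left by step down to F3.
Held over from the previous chord and resolving down by step — a suspension.

Suspension.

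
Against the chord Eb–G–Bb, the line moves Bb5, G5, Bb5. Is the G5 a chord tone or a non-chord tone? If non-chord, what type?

Eb major triad contains Eb, G, Bb; G is the third, so it is a chord tone.

Chord tone (the third of Eb major triad).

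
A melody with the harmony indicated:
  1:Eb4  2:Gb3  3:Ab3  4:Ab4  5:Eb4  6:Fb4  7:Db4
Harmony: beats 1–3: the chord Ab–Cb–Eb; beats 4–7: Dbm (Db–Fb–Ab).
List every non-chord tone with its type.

Gb3 (beat 2) — appoggiatura; Eb4 (beat 5) — appoggiatura.

The harmony at that moment is Ab minor triad (Ab, Cb, Eb); Gb3 is not a chord tone.
It is approached by leap down from Eb4 and left by step up to Ab3.
Leap in, step out — an appoggiatura.
The harmony at that moment is Db minor triad (Db, Fb, Ab); Eb4 is not a chord tone.
It is approached by leap down from Ab4 and left by step up to Fb4.
Leap in, step out — an appoggiatura.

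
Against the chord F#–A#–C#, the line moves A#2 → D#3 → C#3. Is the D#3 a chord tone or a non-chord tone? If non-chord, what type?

The harmony at that moment is F# major triad (F#, A#, C#); D#3 is not a chord tone.
It is approached by leap up from A#2 and left by step down to C#3.
Leap in, step out — an appoggiatura.

Non-chord tone — an appoggiatura.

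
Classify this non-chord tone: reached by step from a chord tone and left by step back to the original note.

Approach: by step. Departure: by step in the opposite direction, back to the starting pitch.
Stepwise on both sides but reversing to return to the same chord tone — a neighbor tone. (Had it continued onward in the same direction it would be a passing tone instead.)

Neighbor tone.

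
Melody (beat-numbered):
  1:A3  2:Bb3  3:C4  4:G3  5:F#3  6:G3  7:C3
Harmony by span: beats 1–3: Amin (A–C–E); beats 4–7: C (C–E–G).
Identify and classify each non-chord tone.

Bb3 (beat 2) — passing tone; F#3 (beat 5) — neighbor tone.

The harmony at that moment is A minor triad (A, C, E); Bb3 is not a chord tone.
It is approached by step up from A3 and left by step up to C4.
Step in, step out in the same direction — a passing tone.
The harmony at that moment is C major triad (C, E, G); F#3 is not a chord tone.
It is approached by step down from G3 and left by step up to G3.
Step away and step back to the same note — a neighbor tone (lower neighbor).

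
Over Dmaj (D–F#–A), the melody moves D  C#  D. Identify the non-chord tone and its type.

The harmony at that moment is D major triad (D, F#, A); C# is not a chord tone.
It is approached by step down from D and left by step up to D.
Step away and step back to the same note — a neighbor tone (lower neighbor).

C# is a neighbor tone.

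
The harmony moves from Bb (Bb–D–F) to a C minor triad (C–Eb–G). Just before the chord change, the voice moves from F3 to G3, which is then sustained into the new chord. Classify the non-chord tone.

G3 is an anticipation.

The harmony at that moment is Bb major triad (Bb, D, F); G3 is not a chord tone.
It is approached by step up from F3 and then sustained as the same pitch into the next harmony.
Arriving early and becoming a chord tone when the harmony changes — an anticipation.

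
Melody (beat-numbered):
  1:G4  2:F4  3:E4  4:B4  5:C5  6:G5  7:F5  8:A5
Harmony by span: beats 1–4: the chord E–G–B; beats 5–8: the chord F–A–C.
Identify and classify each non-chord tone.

The harmony at that moment is E minor triad (E, G, B); F4 is not a chord tone.
It is approached by step down from G4 and left by step down to E4.
Step in, step out in the same direction — a passing tone.
The harmony at that moment is F major triad (F, A, C); G5 is not a chord tone.
It is approached by leap up from C5 and left by step down to F5.
Leap in, step out — an appoggiatura.

F4 (beat 2) — passing tone; G5 (beat 6) — appoggiatura.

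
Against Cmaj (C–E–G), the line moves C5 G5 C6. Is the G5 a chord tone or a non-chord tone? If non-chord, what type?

Chord tone (the fifth of C major triad).

C major triad contains C, E, G; G is the fifth, so it is a chord tone.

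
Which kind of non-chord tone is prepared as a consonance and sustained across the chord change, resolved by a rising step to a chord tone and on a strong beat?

Retardation.

Approach: by preparation — the pitch is first a chord tone, then held (tied or repeated) while the harmony changes under it. Departure: up by step. Metric position: strong.
A prepared dissonance that resolves upward by step — a retardation. (The same figure resolving downward would be a suspension.)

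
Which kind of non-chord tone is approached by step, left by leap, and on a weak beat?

Escape tone.

Approach: by step. Departure: by leap. Metric position: weak.
Step in, leap out, from a weak position — an escape tone (échappée). (It is the mirror image of the appoggiatura, which leaps in and steps out on a strong beat.)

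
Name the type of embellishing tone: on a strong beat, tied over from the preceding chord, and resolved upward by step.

Approach: by preparation — the pitch is first a chord tone, then held (tied or repeated) while the harmony changes under it. Departure: up by step. Metric position: strong.
A prepared dissonance that resolves upward by step — a retardation. (The same figure resolving downward would be a suspension.)

Retardation.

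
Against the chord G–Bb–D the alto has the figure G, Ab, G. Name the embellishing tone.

The harmony at that moment is G minor triad (G, Bb, D); Ab is not a chord tone.
It is approached by step up from G and left by step down to G.
Step away and step back to the same note — a neighbor tone (upper neighbor).

Ab is a neighbor tone.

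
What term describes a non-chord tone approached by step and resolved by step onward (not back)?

Passing tone.

Approach: by step. Departure: by step, continuing in the same direction.
Stepwise on both sides with no change of direction means the note fills in the space between two different chord tones — a passing tone. (Had it turned back to its starting note it would be a neighbor tone instead.)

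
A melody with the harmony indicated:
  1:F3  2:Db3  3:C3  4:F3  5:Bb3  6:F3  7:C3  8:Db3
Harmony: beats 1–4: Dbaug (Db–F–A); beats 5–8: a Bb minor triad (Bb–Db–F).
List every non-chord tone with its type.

The harmony at that moment is Db augmented triad (Db, F, A); C3 is not a chord tone.
It is approached by step down from Db3 and left by leap up to F3.
Step in, leap out — an escape tone.
The harmony at that moment is Bb minor triad (Bb, Db, F); C3 is not a chord tone.
It is approached by leap down from F3 and left by step up to Db3.
Leap in, step out — an appoggiatura.

C3 (beat 3) — escape tone; C3 (beat 7) — appoggiatura.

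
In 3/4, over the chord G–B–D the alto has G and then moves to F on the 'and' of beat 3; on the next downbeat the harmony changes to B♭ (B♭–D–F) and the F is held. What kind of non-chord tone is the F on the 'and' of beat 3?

Anticipation.

The harmony at that moment is G major triad (G, B, D); F is not a chord tone.
It is approached by step down from G and then sustained as the same pitch into the next harmony.
Arriving early and becoming a chord tone when the harmony changes — an anticipation.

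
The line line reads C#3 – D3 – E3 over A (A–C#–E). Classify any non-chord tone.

The harmony at that moment is A major triad (A, C#, E); D3 is not a chord tone.
It is approached by step up from C#3 and left by step up to E3.
Step in, step out in the same direction — a passing tone.

D3 is a passing tone.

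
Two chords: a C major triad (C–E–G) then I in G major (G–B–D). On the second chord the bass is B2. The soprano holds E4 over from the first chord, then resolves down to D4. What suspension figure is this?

4–3 suspension.

At the second chord the bass is B2. The suspended E4 lies a fourth above the bass; after resolving down by step to D4, the interval above the bass becomes a third.
Suspension figures are named by those two intervals: 4–3.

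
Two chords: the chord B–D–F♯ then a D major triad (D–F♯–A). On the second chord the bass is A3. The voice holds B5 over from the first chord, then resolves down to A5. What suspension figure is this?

At the second chord the bass is A3. The suspended B5 lies a ninth above the bass; after resolving down by step to A5, the interval above the bass becomes an octave.
Suspension figures are named by those two intervals: 9–8.

9–8 suspension.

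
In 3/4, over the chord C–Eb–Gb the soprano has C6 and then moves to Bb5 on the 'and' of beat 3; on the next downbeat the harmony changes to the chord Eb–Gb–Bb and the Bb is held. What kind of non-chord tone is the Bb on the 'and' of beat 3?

Anticipation.

The harmony at that moment is C diminished triad (C, Eb, Gb); Bb5 is not a chord tone.
It is approached by step down from C6 and then sustained as the same pitch into the next harmony.
Arriving early and becoming a chord tone when the harmony changes — an anticipation.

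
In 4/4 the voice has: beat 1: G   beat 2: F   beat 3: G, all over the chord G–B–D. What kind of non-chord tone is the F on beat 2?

The harmony at that moment is G major triad (G, B, D); F is not a chord tone.
It is approached by step down from G and left by step up to G.
Step away and step back to the same note — a neighbor tone (lower neighbor).

Lower neighbor tone.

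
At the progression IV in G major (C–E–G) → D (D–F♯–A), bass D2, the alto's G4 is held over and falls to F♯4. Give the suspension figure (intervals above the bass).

At the second chord the bass is D2. The suspended G4 lies a fourth above the bass; after resolving down by step to F♯4, the interval above the bass becomes a third.
Suspension figures are named by those two intervals: 4–3.

4–3 suspension.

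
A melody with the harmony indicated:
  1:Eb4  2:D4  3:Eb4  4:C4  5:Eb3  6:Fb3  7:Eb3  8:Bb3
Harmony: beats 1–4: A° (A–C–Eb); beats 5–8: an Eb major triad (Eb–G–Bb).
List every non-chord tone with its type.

The harmony at that moment is A diminished triad (A, C, Eb); D4 is not a chord tone.
It is approached by step down from Eb4 and left by step up to Eb4.
Step away and step back to the same note — a neighbor tone (lower neighbor).
The harmony at that moment is Eb major triad (Eb, G, Bb); Fb3 is not a chord tone.
It is approached by step up from Eb3 and left by step down to Eb3.
Step away and step back to the same note — a neighbor tone (upper neighbor).

D4 (beat 2) — neighbor tone; Fb3 (beat 6) — neighbor tone.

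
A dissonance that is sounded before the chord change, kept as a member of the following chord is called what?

Anticipation.

Approach: ahead of the chord change (typically by step), so it is dissonant against the current harmony. Departure: none — the same pitch is restated or held and is a chord tone of the new harmony.
Dissonant first, consonant once the harmony catches up: the note simply arrives early — an anticipation. (The reverse timing, consonant first and dissonant after the change, would be a suspension or retardation.)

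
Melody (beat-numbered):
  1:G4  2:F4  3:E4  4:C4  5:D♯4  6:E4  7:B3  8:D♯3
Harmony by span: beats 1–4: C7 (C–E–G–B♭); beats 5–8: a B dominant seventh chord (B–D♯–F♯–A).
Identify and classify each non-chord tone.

F4 (beat 2) — passing tone; E4 (beat 6) — escape tone.

The harmony at that moment is C dominant seventh chord (C, E, G, B♭); F4 is not a chord tone.
It is approached by step down from G4 and left by step down to E4.
Step in, step out in the same direction — a passing tone.
The harmony at that moment is B dominant seventh chord (B, D♯, F♯, A); E4 is not a chord tone.
It is approached by step up from D♯4 and left by leap down to B3.
Step in, leap out — an escape tone.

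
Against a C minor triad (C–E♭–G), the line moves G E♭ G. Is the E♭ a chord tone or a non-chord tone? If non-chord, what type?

Chord tone (the third of C minor triad).

C minor triad contains C, E♭, G; E♭ is the third, so it is a chord tone.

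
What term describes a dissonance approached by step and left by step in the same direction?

Approach: by step. Departure: by step, continuing in the same direction.
Stepwise on both sides with no change of direction means the note fills in the space between two different chord tones — a passing tone. (Had it turned back to its starting note it would be a neighbor tone instead.)

Passing tone.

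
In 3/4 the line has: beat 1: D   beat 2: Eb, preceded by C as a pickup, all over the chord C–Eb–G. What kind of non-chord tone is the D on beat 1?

The harmony at that moment is C minor triad (C, Eb, G); D is not a chord tone.
It is approached by step up from C and left by step up to Eb.
Step in, step out in the same direction — a passing tone.

Passing tone.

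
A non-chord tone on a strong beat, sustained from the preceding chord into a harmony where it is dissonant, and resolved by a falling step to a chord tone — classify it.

Approach: by preparation — the pitch is first a chord tone, then held (tied or repeated) while the harmony changes under it. Departure: down by step. Metric position: strong.
A prepared dissonance that resolves downward by step — a suspension. (The same figure resolving upward would be a retardation.)

Suspension.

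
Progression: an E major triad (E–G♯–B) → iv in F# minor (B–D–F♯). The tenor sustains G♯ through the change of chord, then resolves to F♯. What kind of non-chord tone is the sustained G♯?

G♯ is a suspension.

The harmony at that moment is B minor triad (B, D, F♯); G♯ is not a chord tone.
It is held over (the same pitch as the preceding G♯) and left by step down to F♯.
Held over from the previous chord and resolving down by step — a suspension.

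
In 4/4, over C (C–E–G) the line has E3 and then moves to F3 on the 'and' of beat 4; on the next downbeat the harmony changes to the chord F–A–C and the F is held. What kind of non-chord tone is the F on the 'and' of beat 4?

Anticipation.

The harmony at that moment is C major triad (C, E, G); F3 is not a chord tone.
It is approached by step up from E3 and then sustained as the same pitch into the next harmony.
Arriving early and becoming a chord tone when the harmony changes — an anticipation.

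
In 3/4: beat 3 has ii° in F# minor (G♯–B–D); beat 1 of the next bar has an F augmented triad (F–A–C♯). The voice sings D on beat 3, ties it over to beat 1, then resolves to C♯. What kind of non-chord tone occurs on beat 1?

The harmony at that moment is F augmented triad (F, A, C♯); D is not a chord tone.
It is held over (the same pitch as the preceding D) and left by step down to C♯.
Held over from the previous chord and resolving down by step — a suspension.

Suspension.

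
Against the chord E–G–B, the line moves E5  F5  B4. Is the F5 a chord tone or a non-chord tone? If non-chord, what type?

Non-chord tone — an escape tone.

The harmony at that moment is E minor triad (E, G, B); F5 is not a chord tone.
It is approached by step up from E5 and left by leap down to B4.
Step in, leap out — an escape tone.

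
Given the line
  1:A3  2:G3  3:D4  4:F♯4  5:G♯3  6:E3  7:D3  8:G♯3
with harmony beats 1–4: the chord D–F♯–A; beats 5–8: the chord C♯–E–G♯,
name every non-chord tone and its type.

G3 (beat 2) — escape tone; D3 (beat 7) — escape tone.

The harmony at that moment is D major triad (D, F♯, A); G3 is not a chord tone.
It is approached by step down from A3 and left by leap up to D4.
Step in, leap out — an escape tone.
The harmony at that moment is C♯ minor triad (C♯, E, G♯); D3 is not a chord tone.
It is approached by step down from E3 and left by leap up to G♯3.
Step in, leap out — an escape tone.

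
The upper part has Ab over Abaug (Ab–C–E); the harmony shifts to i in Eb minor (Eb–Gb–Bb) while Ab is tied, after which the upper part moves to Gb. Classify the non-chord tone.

Ab is a suspension.

The harmony at that moment is Eb minor triad (Eb, Gb, Bb); Ab is not a chord tone.
It is held over (the same pitch as the preceding Ab) and left by step down to Gb.
Held over from the previous chord and resolving down by step — a suspension.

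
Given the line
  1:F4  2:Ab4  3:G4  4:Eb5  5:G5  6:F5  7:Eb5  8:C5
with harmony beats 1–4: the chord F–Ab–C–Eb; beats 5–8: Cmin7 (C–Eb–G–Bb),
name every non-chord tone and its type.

G4 (beat 3) — escape tone; F5 (beat 6) — passing tone.

The harmony at that moment is F minor seventh chord (F, Ab, C, Eb); G4 is not a chord tone.
It is approached by step down from Ab4 and left by leap up to Eb5.
Step in, leap out — an escape tone.
The harmony at that moment is C minor seventh chord (C, Eb, G, Bb); F5 is not a chord tone.
It is approached by step down from G5 and left by step down to Eb5.
Step in, step out in the same direction — a passing tone.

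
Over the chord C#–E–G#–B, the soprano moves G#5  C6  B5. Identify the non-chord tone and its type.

The harmony at that moment is C# minor seventh chord (C#, E, G#, B); C6 is not a chord tone.
It is approached by leap up from G#5 and left by step down to B5.
Leap in, step out — an appoggiatura.

C6 is an appoggiatura.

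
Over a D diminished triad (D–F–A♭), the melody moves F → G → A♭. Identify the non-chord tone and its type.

G is a passing tone.

The harmony at that moment is D diminished triad (D, F, A♭); G is not a chord tone.
It is approached by step up from F and left by step up to A♭.
Step in, step out in the same direction — a passing tone.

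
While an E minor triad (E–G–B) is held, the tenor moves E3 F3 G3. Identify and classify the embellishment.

F3 is a passing tone.

The harmony at that moment is E minor triad (E, G, B); F3 is not a chord tone.
It is approached by step up from E3 and left by step up to G3.
Step in, step out in the same direction — a passing tone.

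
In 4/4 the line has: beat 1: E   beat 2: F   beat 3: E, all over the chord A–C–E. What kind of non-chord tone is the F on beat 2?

The harmony at that moment is A minor triad (A, C, E); F is not a chord tone.
It is approached by step up from E and left by step down to E.
Step away and step back to the same note — a neighbor tone (upper neighbor).

Upper neighbor tone.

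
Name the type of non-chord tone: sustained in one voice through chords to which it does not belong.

Approach: none. Departure: none — a single pitch is sustained while the chords change around it, passing through harmonies that do not contain it.
No melodic motion at all; the dissonance is created entirely by the moving harmonies against the stationary note — a pedal tone (pedal point).

Pedal tone.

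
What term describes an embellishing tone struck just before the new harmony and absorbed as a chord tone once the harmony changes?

Approach: ahead of the chord change (typically by step), so it is dissonant against the current harmony. Departure: none — the same pitch is restated or held and is a chord tone of the new harmony.
Dissonant first, consonant once the harmony catches up: the note simply arrives early — an anticipation. (The reverse timing, consonant first and dissonant after the change, would be a suspension or retardation.)

Anticipation.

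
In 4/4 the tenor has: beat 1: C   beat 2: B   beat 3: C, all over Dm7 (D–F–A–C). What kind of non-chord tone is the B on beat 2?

The harmony at that moment is D minor seventh chord (D, F, A, C); B is not a chord tone.
It is approached by step down from C and left by step up to C.
Step away and step back to the same note — a neighbor tone (lower neighbor).

Lower neighbor tone.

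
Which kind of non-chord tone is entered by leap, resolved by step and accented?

Approach: by leap. Departure: by step. Metric position: strong.
Leap in, step out, in a metrically strong position — an appoggiatura. (It is the mirror image of the escape tone, which steps in and leaps out from a weak position.)

Appoggiatura.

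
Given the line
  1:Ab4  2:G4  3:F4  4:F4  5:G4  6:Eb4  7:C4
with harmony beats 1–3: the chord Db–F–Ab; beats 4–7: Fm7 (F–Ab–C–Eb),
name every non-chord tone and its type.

The harmony at that moment is Db major triad (Db, F, Ab); G4 is not a chord tone.
It is approached by step down from Ab4 and left by step down to F4.
Step in, step out in the same direction — a passing tone.
The harmony at that moment is F minor seventh chord (F, Ab, C, Eb); G4 is not a chord tone.
It is approached by step up from F4 and left by leap down to Eb4.
Step in, leap out — an escape tone.

G4 (beat 2) — passing tone; G4 (beat 5) — escape tone.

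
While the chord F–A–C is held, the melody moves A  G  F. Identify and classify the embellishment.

The harmony at that moment is F major triad (F, A, C); G is not a chord tone.
It is approached by step down from A and left by step down to F.
Step in, step out in the same direction — a passing tone.

G is a passing tone.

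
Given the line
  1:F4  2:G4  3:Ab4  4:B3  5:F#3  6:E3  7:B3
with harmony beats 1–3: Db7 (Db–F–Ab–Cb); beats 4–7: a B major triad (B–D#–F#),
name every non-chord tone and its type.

The harmony at that moment is Db dominant seventh chord (Db, F, Ab, Cb); G4 is not a chord tone.
It is approached by step up from F4 and left by step up to Ab4.
Step in, step out in the same direction — a passing tone.
The harmony at that moment is B major triad (B, D#, F#); E3 is not a chord tone.
It is approached by step down from F#3 and left by leap up to B3.
Step in, leap out — an escape tone.

G4 (beat 2) — passing tone; E3 (beat 6) — escape tone.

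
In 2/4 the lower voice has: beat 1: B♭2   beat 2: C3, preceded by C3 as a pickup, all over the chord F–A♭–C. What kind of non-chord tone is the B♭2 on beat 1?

Lower neighbor tone.

The harmony at that moment is F minor triad (F, A♭, C); B♭2 is not a chord tone.
It is approached by step down from C3 and left by step up to C3.
Step away and step back to the same note — a neighbor tone (lower neighbor).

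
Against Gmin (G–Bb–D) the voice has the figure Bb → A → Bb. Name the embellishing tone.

The harmony at that moment is G minor triad (G, Bb, D); A is not a chord tone.
It is approached by step down from Bb and left by step up to Bb.
Step away and step back to the same note — a neighbor tone (lower neighbor).

A is a neighbor tone.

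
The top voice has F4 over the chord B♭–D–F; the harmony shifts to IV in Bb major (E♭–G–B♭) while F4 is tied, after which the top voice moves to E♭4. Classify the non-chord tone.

F4 is a suspension.

The harmony at that moment is E♭ major triad (E♭, G, B♭); F4 is not a chord tone.
It is held over (the same pitch as the preceding F4) and left by step down to E♭4.
Held over from the previous chord and resolving down by step — a suspension.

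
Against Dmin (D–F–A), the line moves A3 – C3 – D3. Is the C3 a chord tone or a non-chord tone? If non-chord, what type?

The harmony at that moment is D minor triad (D, F, A); C3 is not a chord tone.
It is approached by leap down from A3 and left by step up to D3.
Leap in, step out — an appoggiatura.

Non-chord tone — an appoggiatura.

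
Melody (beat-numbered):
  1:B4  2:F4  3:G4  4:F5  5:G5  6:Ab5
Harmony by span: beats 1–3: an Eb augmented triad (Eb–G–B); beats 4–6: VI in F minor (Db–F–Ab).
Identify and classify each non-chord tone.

F4 (beat 2) — appoggiatura; G5 (beat 5) — passing tone.

The harmony at that moment is Eb augmented triad (Eb, G, B); F4 is not a chord tone.
It is approached by leap down from B4 and left by step up to G4.
Leap in, step out — an appoggiatura.
The harmony at that moment is Db major triad (Db, F, Ab); G5 is not a chord tone.
It is approached by step up from F5 and left by step up to Ab5.
Step in, step out in the same direction — a passing tone.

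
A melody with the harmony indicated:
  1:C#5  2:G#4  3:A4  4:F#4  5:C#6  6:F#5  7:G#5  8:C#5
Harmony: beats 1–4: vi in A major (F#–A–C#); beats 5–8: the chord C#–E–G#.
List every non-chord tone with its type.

G#4 (beat 2) — appoggiatura; F#5 (beat 6) — appoggiatura.

The harmony at that moment is F# minor triad (F#, A, C#); G#4 is not a chord tone.
It is approached by leap down from C#5 and left by step up to A4.
Leap in, step out — an appoggiatura.
The harmony at that moment is C# minor triad (C#, E, G#); F#5 is not a chord tone.
It is approached by leap down from C#6 and left by step up to G#5.
Leap in, step out — an appoggiatura.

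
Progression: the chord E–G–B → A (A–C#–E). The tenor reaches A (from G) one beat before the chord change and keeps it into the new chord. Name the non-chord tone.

The harmony at that moment is E minor triad (E, G, B); A is not a chord tone.
It is approached by step up from G and then sustained as the same pitch into the next harmony.
Arriving early and becoming a chord tone when the harmony changes — an anticipation.

A is an anticipation.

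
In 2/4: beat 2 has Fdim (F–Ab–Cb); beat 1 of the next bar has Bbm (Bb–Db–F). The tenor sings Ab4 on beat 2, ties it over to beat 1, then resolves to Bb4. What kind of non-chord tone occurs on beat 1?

Retardation.

The harmony at that moment is Bb minor triad (Bb, Db, F); Ab4 is not a chord tone.
It is held over (the same pitch as the preceding Ab4) and left by step up to Bb4.
Held over from the previous chord and resolving up by step — a retardation.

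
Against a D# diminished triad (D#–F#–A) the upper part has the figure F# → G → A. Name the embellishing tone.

The harmony at that moment is D# diminished triad (D#, F#, A); G is not a chord tone.
It is approached by step up from F# and left by step up to A.
Step in, step out in the same direction — a passing tone.

G is a passing tone.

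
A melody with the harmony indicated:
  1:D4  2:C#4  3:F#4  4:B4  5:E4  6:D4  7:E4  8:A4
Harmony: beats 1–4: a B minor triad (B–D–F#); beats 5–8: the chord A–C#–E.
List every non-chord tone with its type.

The harmony at that moment is B minor triad (B, D, F#); C#4 is not a chord tone.
It is approached by step down from D4 and left by leap up to F#4.
Step in, leap out — an escape tone.
The harmony at that moment is A major triad (A, C#, E); D4 is not a chord tone.
It is approached by step down from E4 and left by step up to E4.
Step away and step back to the same note — a neighbor tone (lower neighbor).

C#4 (beat 2) — escape tone; D4 (beat 6) — neighbor tone.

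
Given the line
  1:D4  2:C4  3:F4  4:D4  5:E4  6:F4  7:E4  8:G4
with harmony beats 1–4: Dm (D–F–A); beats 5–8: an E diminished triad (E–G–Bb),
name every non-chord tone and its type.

C4 (beat 2) — escape tone; F4 (beat 6) — neighbor tone.

The harmony at that moment is D minor triad (D, F, A); C4 is not a chord tone.
It is approached by step down from D4 and left by leap up to F4.
Step in, leap out — an escape tone.
The harmony at that moment is E diminished triad (E, G, Bb); F4 is not a chord tone.
It is approached by step up from E4 and left by step down to E4.
Step away and step back to the same note — a neighbor tone (upper neighbor).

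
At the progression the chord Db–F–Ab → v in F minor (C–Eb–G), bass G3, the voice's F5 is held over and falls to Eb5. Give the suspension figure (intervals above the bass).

7–6 suspension.

At the second chord the bass is G3. The suspended F5 lies a seventh above the bass; after resolving down by step to Eb5, the interval above the bass becomes a sixth.
Suspension figures are named by those two intervals: 7–6.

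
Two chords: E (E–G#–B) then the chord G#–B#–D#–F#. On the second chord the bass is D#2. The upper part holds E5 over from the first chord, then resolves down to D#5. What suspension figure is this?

At the second chord the bass is D#2. The suspended E5 lies a ninth above the bass; after resolving down by step to D#5, the interval above the bass becomes an octave.
Suspension figures are named by those two intervals: 9–8.

9–8 suspension.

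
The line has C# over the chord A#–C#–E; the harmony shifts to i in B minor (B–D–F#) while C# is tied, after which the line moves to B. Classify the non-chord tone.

C# is a suspension.

The harmony at that moment is B minor triad (B, D, F#); C# is not a chord tone.
It is held over (the same pitch as the preceding C#) and left by step down to B.
Held over from the previous chord and resolving down by step — a suspension.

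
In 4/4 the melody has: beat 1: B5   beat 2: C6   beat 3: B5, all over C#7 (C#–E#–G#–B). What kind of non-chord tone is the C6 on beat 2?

The harmony at that moment is C# dominant seventh chord (C#, E#, G#, B); C6 is not a chord tone.
It is approached by step up from B5 and left by step down to B5.
Step away and step back to the same note — a neighbor tone (upper neighbor).

Upper neighbor tone.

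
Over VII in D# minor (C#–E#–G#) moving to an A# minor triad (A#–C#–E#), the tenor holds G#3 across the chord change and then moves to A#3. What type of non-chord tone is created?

G#3 is a retardation.

The harmony at that moment is A# minor triad (A#, C#, E#); G#3 is not a chord tone.
It is held over (the same pitch as the preceding G#3) and left by step up to A#3.
Held over from the previous chord and resolving up by step — a retardation.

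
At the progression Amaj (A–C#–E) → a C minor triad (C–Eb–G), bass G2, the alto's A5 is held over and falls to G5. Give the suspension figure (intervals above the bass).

At the second chord the bass is G2. The suspended A5 lies a ninth above the bass; after resolving down by step to G5, the interval above the bass becomes an octave.
Suspension figures are named by those two intervals: 9–8.

9–8 suspension.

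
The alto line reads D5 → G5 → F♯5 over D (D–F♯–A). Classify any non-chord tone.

The harmony at that moment is D major triad (D, F♯, A); G5 is not a chord tone.
It is approached by leap up from D5 and left by step down to F♯5.
Leap in, step out — an appoggiatura.

G5 is an appoggiatura.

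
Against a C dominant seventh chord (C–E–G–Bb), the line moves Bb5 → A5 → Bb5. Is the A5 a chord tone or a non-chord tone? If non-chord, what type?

The harmony at that moment is C dominant seventh chord (C, E, G, Bb); A5 is not a chord tone.
It is approached by step down from Bb5 and left by step up to Bb5.
Step away and step back to the same note — a neighbor tone (lower neighbor).

Non-chord tone — a neighbor tone.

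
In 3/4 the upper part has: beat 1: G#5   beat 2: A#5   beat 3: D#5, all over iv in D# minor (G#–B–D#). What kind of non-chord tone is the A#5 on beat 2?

The harmony at that moment is G# minor triad (G#, B, D#); A#5 is not a chord tone.
It is approached by step up from G#5 and left by leap down to D#5.
Step in, leap out, on a weak beat — an escape tone.

Escape tone.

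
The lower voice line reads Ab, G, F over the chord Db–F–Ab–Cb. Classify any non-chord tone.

The harmony at that moment is Db dominant seventh chord (Db, F, Ab, Cb); G is not a chord tone.
It is approached by step down from Ab and left by step down to F.
Step in, step out in the same direction — a passing tone.

G is a passing tone.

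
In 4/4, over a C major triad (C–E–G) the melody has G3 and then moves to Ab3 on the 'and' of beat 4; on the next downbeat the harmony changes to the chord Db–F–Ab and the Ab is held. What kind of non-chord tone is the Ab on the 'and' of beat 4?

Anticipation.

The harmony at that moment is C major triad (C, E, G); Ab3 is not a chord tone.
It is approached by step up from G3 and then sustained as the same pitch into the next harmony.
Arriving early and becoming a chord tone when the harmony changes — an anticipation.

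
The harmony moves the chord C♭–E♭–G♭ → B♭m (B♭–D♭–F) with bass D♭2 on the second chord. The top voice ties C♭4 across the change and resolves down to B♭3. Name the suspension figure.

At the second chord the bass is D♭2. The suspended C♭4 lies a seventh above the bass; after resolving down by step to B♭3, the interval above the bass becomes a sixth.
Suspension figures are named by those two intervals: 7–6.

7–6 suspension.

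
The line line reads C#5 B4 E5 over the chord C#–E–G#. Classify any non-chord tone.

The harmony at that moment is C# minor triad (C#, E, G#); B4 is not a chord tone.
It is approached by step down from C#5 and left by leap up to E5.
Step in, leap out — an escape tone.

B4 is an escape tone.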